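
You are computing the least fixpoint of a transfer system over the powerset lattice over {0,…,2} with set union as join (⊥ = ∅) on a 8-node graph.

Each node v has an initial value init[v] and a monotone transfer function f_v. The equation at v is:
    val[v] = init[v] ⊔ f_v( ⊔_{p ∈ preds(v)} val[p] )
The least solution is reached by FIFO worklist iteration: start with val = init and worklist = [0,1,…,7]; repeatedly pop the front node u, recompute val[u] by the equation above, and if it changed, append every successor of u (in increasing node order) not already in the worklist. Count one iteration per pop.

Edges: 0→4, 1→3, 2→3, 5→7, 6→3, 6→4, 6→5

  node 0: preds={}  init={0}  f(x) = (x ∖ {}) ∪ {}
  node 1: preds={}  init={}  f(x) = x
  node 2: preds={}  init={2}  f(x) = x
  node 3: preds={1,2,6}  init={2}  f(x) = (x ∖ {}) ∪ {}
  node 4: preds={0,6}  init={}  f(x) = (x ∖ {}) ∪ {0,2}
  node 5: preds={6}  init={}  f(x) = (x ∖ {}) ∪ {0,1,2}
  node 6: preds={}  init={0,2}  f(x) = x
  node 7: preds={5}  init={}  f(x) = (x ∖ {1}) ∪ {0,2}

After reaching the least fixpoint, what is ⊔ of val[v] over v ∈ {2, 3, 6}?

{0,2}

Worklist (8 pops):
  #1 pop 0: in={} → {0} (no change)
  #2 pop 1: in={} → {} (no change)
  #3 pop 2: in={} → {2} (no change)
  #4 pop 3: in={0,2} → {0,2} (was {2}); enqueue []
  #5 pop 4: in={0,2} → {0,2} (was {}); enqueue []
  #6 pop 5: in={0,2} → {0,1,2} (was {}); enqueue []
  #7 pop 6: in={} → {0,2} (no change)
  #8 pop 7: in={0,1,2} → {0,2} (was {}); enqueue []

Fixpoint:
  val[0] = {0}
  val[1] = {}
  val[2] = {2}
  val[3] = {0,2}
  val[4] = {0,2}
  val[5] = {0,1,2}
  val[6] = {0,2}
  val[7] = {0,2}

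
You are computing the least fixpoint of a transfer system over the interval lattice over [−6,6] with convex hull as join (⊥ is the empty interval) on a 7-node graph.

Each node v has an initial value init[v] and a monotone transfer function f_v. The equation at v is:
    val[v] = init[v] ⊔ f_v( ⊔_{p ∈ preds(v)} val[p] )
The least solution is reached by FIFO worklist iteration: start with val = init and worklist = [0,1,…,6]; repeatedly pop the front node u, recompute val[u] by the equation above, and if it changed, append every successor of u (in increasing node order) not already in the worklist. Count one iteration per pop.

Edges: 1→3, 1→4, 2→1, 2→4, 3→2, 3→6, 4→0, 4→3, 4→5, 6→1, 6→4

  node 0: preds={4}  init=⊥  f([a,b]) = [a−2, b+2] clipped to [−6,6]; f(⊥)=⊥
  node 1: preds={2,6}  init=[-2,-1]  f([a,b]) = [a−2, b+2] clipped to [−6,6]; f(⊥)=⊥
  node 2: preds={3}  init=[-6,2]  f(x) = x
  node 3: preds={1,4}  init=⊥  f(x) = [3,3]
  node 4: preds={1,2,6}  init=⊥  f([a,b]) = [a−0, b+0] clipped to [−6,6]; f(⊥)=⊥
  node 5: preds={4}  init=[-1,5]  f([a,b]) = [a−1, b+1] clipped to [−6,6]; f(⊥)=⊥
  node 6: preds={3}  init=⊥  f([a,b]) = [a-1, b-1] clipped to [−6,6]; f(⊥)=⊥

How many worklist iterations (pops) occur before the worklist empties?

15

Trace (15 dequeues):
  [1] u=0 | in ⊥ | out ⊥ | ==
  [2] u=1 | in [-6,2] | out [-6,4] | prev [-2,-1] | push {}
  [3] u=2 | in ⊥ | out [-6,2] | ==
  [4] u=3 | in [-6,4] | out [3,3] | prev ⊥ | push {2}
  [5] u=4 | in [-6,4] | out [-6,4] | prev ⊥ | push {0,3}
  [6] u=5 | in [-6,4] | out [-6,5] | prev [-1,5] | push {}
  [7] u=6 | in [3,3] | out [2,2] | prev ⊥ | push {1,4}
  [8] u=2 | in [3,3] | out [-6,3] | prev [-6,2] | push {}
  [9] u=0 | in [-6,4] | out [-6,6] | prev ⊥ | push {}
  [10] u=3 | in [-6,4] | out [3,3] | ==
  [11] u=1 | in [-6,3] | out [-6,5] | prev [-6,4] | push {3}
  [12] u=4 | in [-6,5] | out [-6,5] | prev [-6,4] | push {0,5}
  [13] u=3 | in [-6,5] | out [3,3] | ==
  [14] u=0 | in [-6,5] | out [-6,6] | ==
  [15] u=5 | in [-6,5] | out [-6,6] | prev [-6,5] | push {}

Converged values:
  [0] [-6,6]
  [1] [-6,5]
  [2] [-6,3]
  [3] [3,3]
  [4] [-6,5]
  [5] [-6,6]
  [6] [2,2]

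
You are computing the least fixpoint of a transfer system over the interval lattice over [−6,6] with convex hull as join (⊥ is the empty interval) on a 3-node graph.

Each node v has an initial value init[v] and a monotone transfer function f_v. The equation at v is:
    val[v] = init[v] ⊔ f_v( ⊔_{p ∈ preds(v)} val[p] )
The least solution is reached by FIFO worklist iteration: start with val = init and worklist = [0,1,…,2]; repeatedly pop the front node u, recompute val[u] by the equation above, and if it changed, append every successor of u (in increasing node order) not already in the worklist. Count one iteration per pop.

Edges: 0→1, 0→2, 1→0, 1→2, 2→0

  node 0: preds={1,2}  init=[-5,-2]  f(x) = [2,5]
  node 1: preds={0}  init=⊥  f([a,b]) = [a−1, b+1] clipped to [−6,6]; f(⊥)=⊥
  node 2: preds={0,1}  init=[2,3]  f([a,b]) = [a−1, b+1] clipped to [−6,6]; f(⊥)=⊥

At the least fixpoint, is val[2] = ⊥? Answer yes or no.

Trace (4 dequeues):
  [1] u=0 | in [2,3] | out [-5,5] | prev [-5,-2] | push {}
  [2] u=1 | in [-5,5] | out [-6,6] | prev ⊥ | push {0}
  [3] u=2 | in [-6,6] | out [-6,6] | prev [2,3] | push {}
  [4] u=0 | in [-6,6] | out [-5,5] | ==

Converged values:
  [0] [-5,5]
  [1] [-6,6]
  [2] [-6,6]

no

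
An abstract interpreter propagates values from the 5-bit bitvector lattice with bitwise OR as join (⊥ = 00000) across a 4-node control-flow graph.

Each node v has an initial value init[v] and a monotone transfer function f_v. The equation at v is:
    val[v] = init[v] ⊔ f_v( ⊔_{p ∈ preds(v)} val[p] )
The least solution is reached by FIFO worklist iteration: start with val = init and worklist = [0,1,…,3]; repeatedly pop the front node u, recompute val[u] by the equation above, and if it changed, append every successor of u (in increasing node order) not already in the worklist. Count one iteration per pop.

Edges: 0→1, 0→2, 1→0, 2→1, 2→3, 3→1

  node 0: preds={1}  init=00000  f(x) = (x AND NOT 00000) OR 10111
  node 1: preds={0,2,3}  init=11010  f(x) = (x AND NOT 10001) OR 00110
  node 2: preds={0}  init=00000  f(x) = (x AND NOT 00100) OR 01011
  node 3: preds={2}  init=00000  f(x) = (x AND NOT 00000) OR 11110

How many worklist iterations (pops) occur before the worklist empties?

6

Trace (6 dequeues):
  [1] u=0 | in 11010 | out 11111 | prev 00000 | push {}
  [2] u=1 | in 11111 | out 11110 | prev 11010 | push {0}
  [3] u=2 | in 11111 | out 11011 | prev 00000 | push {1}
  [4] u=3 | in 11011 | out 11111 | prev 00000 | push {}
  [5] u=0 | in 11110 | out 11111 | ==
  [6] u=1 | in 11111 | out 11110 | ==

Converged values:
  [0] 11111
  [1] 11110
  [2] 11011
  [3] 11111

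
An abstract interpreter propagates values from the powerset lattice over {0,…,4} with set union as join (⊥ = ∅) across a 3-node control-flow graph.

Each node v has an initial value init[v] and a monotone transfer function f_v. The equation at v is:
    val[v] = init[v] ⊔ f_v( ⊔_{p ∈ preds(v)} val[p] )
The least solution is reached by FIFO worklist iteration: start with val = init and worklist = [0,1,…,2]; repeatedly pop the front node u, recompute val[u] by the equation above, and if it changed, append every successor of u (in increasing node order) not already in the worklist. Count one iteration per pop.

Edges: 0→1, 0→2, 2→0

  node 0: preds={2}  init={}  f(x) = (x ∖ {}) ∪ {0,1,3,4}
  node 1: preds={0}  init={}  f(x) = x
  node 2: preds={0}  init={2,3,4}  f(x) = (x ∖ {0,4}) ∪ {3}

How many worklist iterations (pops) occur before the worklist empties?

Trace (4 dequeues):
  [1] u=0 | in {2,3,4} | out {0,1,2,3,4} | prev {} | push {}
  [2] u=1 | in {0,1,2,3,4} | out {0,1,2,3,4} | prev {} | push {}
  [3] u=2 | in {0,1,2,3,4} | out {1,2,3,4} | prev {2,3,4} | push {0}
  [4] u=0 | in {1,2,3,4} | out {0,1,2,3,4} | ==

Converged values:
  [0] {0,1,2,3,4}
  [1] {0,1,2,3,4}
  [2] {1,2,3,4}

4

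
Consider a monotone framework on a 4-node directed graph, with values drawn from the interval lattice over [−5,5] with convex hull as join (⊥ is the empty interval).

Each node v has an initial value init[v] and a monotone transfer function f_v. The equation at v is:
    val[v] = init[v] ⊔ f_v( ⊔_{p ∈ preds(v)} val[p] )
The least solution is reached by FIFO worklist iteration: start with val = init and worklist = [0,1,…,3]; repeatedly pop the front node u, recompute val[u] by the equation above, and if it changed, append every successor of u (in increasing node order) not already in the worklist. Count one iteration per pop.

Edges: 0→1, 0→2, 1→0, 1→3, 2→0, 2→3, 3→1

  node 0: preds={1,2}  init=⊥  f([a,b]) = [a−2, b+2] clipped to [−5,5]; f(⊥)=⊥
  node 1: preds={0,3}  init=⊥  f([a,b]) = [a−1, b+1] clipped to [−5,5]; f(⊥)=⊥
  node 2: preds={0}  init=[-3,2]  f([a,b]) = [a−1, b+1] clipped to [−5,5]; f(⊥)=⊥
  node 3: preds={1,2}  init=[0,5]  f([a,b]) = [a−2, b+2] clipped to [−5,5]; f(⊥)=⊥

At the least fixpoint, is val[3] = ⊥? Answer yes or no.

no

Iteration log — 7 steps:
  step 1. node 0  ⊔preds=[-3,2]  new=[-5,4]  old=⊥  +wl: 
  step 2. node 1  ⊔preds=[-5,5]  new=[-5,5]  old=⊥  +wl: 0
  step 3. node 2  ⊔preds=[-5,4]  new=[-5,5]  old=[-3,2]  +wl: 
  step 4. node 3  ⊔preds=[-5,5]  new=[-5,5]  old=[0,5]  +wl: 1
  step 5. node 0  ⊔preds=[-5,5]  new=[-5,5]  old=[-5,4]  +wl: 2
  step 6. node 1  ⊔preds=[-5,5]  new=[-5,5]  stable
  step 7. node 2  ⊔preds=[-5,5]  new=[-5,5]  stable

Least fixpoint reached:
  node 0: [-5,5]
  node 1: [-5,5]
  node 2: [-5,5]
  node 3: [-5,5]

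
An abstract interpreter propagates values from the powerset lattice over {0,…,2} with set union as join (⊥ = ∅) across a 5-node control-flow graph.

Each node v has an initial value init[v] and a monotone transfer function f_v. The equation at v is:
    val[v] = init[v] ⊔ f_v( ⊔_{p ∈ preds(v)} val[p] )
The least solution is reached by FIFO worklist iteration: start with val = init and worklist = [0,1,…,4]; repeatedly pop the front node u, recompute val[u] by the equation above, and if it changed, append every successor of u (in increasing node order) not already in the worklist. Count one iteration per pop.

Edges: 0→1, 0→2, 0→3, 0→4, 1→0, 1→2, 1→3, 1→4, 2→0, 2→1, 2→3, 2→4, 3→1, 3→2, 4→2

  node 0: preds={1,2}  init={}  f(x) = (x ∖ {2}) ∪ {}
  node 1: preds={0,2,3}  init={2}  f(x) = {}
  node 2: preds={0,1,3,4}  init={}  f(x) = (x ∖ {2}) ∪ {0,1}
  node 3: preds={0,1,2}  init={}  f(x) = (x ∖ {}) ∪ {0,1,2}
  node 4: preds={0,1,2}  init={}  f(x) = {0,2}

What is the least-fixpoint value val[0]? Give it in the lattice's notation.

{0,1}

Trace (10 dequeues):
  [1] u=0 | in {2} | out {} | ==
  [2] u=1 | in {} | out {2} | ==
  [3] u=2 | in {2} | out {0,1} | prev {} | push {0,1}
  [4] u=3 | in {0,1,2} | out {0,1,2} | prev {} | push {2}
  [5] u=4 | in {0,1,2} | out {0,2} | prev {} | push {}
  [6] u=0 | in {0,1,2} | out {0,1} | prev {} | push {3,4}
  [7] u=1 | in {0,1,2} | out {2} | ==
  [8] u=2 | in {0,1,2} | out {0,1} | ==
  [9] u=3 | in {0,1,2} | out {0,1,2} | ==
  [10] u=4 | in {0,1,2} | out {0,2} | ==

Converged values:
  [0] {0,1}
  [1] {2}
  [2] {0,1}
  [3] {0,1,2}
  [4] {0,2}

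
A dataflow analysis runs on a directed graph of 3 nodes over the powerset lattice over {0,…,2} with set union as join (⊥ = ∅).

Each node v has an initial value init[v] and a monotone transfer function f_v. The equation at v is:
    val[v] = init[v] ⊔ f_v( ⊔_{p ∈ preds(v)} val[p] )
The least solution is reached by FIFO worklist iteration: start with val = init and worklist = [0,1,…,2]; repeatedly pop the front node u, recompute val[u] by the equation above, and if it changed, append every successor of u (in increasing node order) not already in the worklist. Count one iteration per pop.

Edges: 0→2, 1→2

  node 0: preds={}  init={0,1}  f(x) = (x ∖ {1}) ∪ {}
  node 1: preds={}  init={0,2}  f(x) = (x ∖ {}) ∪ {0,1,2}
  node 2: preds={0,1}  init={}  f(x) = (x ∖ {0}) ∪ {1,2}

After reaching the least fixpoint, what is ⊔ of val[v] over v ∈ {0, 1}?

Trace (3 dequeues):
  [1] u=0 | in {} | out {0,1} | ==
  [2] u=1 | in {} | out {0,1,2} | prev {0,2} | push {}
  [3] u=2 | in {0,1,2} | out {1,2} | prev {} | push {}

Converged values:
  [0] {0,1}
  [1] {0,1,2}
  [2] {1,2}

{0,1,2}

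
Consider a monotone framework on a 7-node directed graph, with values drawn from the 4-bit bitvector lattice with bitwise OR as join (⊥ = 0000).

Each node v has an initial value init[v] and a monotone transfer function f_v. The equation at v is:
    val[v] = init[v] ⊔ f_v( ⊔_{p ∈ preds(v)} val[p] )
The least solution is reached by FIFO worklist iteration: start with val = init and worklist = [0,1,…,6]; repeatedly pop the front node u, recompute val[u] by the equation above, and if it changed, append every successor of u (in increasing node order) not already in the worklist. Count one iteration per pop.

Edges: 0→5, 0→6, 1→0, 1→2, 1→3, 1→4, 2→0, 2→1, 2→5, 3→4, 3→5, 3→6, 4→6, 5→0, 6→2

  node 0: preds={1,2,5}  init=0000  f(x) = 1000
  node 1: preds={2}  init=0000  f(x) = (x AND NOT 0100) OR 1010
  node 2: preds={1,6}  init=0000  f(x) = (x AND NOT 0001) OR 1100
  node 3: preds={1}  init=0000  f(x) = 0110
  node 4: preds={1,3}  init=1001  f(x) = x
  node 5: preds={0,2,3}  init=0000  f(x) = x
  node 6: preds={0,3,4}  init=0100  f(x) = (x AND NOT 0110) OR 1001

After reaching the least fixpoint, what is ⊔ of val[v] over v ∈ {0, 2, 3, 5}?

1110

Iteration log — 10 steps:
  step 1. node 0  ⊔preds=0000  new=1000  old=0000  +wl: 
  step 2. node 1  ⊔preds=0000  new=1010  old=0000  +wl: 0
  step 3. node 2  ⊔preds=1110  new=1110  old=0000  +wl: 1
  step 4. node 3  ⊔preds=1010  new=0110  old=0000  +wl: 
  step 5. node 4  ⊔preds=1110  new=1111  old=1001  +wl: 
  step 6. node 5  ⊔preds=1110  new=1110  old=0000  +wl: 
  step 7. node 6  ⊔preds=1111  new=1101  old=0100  +wl: 2
  step 8. node 0  ⊔preds=1110  new=1000  stable
  step 9. node 1  ⊔preds=1110  new=1010  stable
  step 10. node 2  ⊔preds=1111  new=1110  stable

Least fixpoint reached:
  node 0: 1000
  node 1: 1010
  node 2: 1110
  node 3: 0110
  node 4: 1111
  node 5: 1110
  node 6: 1101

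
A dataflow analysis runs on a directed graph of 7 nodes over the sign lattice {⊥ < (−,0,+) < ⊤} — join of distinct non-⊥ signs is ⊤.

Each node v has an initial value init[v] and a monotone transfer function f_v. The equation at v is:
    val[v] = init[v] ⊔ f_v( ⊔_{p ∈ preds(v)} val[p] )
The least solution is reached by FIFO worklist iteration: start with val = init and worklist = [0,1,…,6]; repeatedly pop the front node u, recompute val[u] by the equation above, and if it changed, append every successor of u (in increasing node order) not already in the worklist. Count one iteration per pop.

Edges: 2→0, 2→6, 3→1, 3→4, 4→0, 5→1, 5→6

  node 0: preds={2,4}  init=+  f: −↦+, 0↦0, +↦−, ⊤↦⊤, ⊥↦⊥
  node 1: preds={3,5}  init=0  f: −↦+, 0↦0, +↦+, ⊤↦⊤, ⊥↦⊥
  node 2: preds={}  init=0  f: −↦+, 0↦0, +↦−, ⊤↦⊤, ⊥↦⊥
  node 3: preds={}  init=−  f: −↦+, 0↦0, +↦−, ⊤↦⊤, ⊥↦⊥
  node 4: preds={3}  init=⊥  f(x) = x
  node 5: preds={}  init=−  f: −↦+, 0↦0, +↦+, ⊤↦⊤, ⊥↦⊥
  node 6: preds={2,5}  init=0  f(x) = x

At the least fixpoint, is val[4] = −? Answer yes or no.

Iteration log — 8 steps:
  step 1. node 0  ⊔preds=0  new=⊤  old=+  +wl: 
  step 2. node 1  ⊔preds=−  new=⊤  old=0  +wl: 
  step 3. node 2  ⊔preds=⊥  new=0  stable
  step 4. node 3  ⊔preds=⊥  new=−  stable
  step 5. node 4  ⊔preds=−  new=−  old=⊥  +wl: 0
  step 6. node 5  ⊔preds=⊥  new=−  stable
  step 7. node 6  ⊔preds=⊤  new=⊤  old=0  +wl: 
  step 8. node 0  ⊔preds=⊤  new=⊤  stable

Least fixpoint reached:
  node 0: ⊤
  node 1: ⊤
  node 2: 0
  node 3: −
  node 4: −
  node 5: −
  node 6: ⊤

yes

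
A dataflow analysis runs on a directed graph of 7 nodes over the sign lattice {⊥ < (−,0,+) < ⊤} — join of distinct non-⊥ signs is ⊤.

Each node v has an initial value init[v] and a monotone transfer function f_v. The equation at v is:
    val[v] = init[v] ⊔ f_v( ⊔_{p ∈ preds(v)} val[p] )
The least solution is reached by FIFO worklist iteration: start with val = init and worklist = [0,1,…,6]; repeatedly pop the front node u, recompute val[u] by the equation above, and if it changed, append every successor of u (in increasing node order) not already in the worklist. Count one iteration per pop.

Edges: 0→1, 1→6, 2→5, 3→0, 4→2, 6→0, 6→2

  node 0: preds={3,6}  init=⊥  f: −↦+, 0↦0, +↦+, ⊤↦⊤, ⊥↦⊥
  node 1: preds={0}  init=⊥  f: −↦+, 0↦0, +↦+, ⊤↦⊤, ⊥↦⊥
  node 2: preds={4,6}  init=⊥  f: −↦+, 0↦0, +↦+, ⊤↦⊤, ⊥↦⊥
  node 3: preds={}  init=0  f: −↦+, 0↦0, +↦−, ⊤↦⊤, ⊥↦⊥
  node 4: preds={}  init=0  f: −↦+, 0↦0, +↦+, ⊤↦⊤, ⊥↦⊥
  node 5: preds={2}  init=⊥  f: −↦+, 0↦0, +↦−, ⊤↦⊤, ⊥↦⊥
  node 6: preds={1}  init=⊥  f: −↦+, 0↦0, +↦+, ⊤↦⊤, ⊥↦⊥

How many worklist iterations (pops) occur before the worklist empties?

9

Worklist (9 pops):
  #1 pop 0: in=0 → 0 (was ⊥); enqueue []
  #2 pop 1: in=0 → 0 (was ⊥); enqueue []
  #3 pop 2: in=0 → 0 (was ⊥); enqueue []
  #4 pop 3: in=⊥ → 0 (no change)
  #5 pop 4: in=⊥ → 0 (no change)
  #6 pop 5: in=0 → 0 (was ⊥); enqueue []
  #7 pop 6: in=0 → 0 (was ⊥); enqueue [0,2]
  #8 pop 0: in=0 → 0 (no change)
  #9 pop 2: in=0 → 0 (no change)

Fixpoint:
  val[0] = 0
  val[1] = 0
  val[2] = 0
  val[3] = 0
  val[4] = 0
  val[5] = 0
  val[6] = 0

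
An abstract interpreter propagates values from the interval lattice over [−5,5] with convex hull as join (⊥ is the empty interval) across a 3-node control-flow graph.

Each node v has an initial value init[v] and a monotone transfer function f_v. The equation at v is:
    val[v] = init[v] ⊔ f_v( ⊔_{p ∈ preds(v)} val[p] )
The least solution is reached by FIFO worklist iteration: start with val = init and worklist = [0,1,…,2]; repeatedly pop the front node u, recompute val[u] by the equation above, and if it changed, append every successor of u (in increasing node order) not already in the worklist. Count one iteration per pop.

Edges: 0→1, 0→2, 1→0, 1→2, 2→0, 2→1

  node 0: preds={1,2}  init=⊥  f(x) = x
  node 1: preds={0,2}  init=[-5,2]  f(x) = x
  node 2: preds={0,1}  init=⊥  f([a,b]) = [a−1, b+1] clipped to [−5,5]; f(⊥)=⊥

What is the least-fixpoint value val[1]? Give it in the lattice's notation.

Trace (13 dequeues):
  [1] u=0 | in [-5,2] | out [-5,2] | prev ⊥ | push {}
  [2] u=1 | in [-5,2] | out [-5,2] | ==
  [3] u=2 | in [-5,2] | out [-5,3] | prev ⊥ | push {0,1}
  [4] u=0 | in [-5,3] | out [-5,3] | prev [-5,2] | push {2}
  [5] u=1 | in [-5,3] | out [-5,3] | prev [-5,2] | push {0}
  [6] u=2 | in [-5,3] | out [-5,4] | prev [-5,3] | push {1}
  [7] u=0 | in [-5,4] | out [-5,4] | prev [-5,3] | push {2}
  [8] u=1 | in [-5,4] | out [-5,4] | prev [-5,3] | push {0}
  [9] u=2 | in [-5,4] | out [-5,5] | prev [-5,4] | push {1}
  [10] u=0 | in [-5,5] | out [-5,5] | prev [-5,4] | push {2}
  [11] u=1 | in [-5,5] | out [-5,5] | prev [-5,4] | push {0}
  [12] u=2 | in [-5,5] | out [-5,5] | ==
  [13] u=0 | in [-5,5] | out [-5,5] | ==

Converged values:
  [0] [-5,5]
  [1] [-5,5]
  [2] [-5,5]

[-5,5]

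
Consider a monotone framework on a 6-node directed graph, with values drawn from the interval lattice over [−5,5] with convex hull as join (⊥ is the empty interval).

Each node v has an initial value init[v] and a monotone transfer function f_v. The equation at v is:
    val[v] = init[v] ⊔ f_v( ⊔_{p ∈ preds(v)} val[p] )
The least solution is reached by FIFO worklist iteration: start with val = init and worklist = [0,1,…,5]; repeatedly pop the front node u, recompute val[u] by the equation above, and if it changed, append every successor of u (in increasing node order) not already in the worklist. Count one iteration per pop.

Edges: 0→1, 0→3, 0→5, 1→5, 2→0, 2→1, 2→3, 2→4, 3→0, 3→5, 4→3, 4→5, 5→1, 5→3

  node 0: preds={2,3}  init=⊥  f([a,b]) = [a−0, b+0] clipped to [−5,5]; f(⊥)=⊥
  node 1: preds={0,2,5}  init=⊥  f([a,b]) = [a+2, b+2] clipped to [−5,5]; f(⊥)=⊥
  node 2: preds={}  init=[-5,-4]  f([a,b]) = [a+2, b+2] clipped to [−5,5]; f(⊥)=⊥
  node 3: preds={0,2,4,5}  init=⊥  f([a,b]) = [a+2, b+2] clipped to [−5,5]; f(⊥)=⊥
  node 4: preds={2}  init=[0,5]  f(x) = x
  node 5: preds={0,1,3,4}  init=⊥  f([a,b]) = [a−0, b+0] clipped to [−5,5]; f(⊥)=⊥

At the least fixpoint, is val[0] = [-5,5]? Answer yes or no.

Worklist (10 pops):
  #1 pop 0: in=[-5,-4] → [-5,-4] (was ⊥); enqueue []
  #2 pop 1: in=[-5,-4] → [-3,-2] (was ⊥); enqueue []
  #3 pop 2: in=⊥ → [-5,-4] (no change)
  #4 pop 3: in=[-5,5] → [-3,5] (was ⊥); enqueue [0]
  #5 pop 4: in=[-5,-4] → [-5,5] (was [0,5]); enqueue [3]
  #6 pop 5: in=[-5,5] → [-5,5] (was ⊥); enqueue [1]
  #7 pop 0: in=[-5,5] → [-5,5] (was [-5,-4]); enqueue [5]
  #8 pop 3: in=[-5,5] → [-3,5] (no change)
  #9 pop 1: in=[-5,5] → [-3,5] (was [-3,-2]); enqueue []
  #10 pop 5: in=[-5,5] → [-5,5] (no change)

Fixpoint:
  val[0] = [-5,5]
  val[1] = [-3,5]
  val[2] = [-5,-4]
  val[3] = [-3,5]
  val[4] = [-5,5]
  val[5] = [-5,5]

yes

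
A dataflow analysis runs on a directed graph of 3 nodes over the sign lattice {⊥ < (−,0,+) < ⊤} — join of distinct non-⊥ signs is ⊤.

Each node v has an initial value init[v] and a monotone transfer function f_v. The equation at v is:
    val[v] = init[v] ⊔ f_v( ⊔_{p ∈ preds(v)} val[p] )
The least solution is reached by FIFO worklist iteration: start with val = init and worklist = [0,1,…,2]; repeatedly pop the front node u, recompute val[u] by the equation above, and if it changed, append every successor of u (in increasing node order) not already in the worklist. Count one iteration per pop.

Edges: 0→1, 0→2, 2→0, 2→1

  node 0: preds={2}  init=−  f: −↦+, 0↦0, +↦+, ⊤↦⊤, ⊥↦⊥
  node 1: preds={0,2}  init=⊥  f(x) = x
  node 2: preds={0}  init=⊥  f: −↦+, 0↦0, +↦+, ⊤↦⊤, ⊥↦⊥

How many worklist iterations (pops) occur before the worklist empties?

Trace (8 dequeues):
  [1] u=0 | in ⊥ | out − | ==
  [2] u=1 | in − | out − | prev ⊥ | push {}
  [3] u=2 | in − | out + | prev ⊥ | push {0,1}
  [4] u=0 | in + | out ⊤ | prev − | push {2}
  [5] u=1 | in ⊤ | out ⊤ | prev − | push {}
  [6] u=2 | in ⊤ | out ⊤ | prev + | push {0,1}
  [7] u=0 | in ⊤ | out ⊤ | ==
  [8] u=1 | in ⊤ | out ⊤ | ==

Converged values:
  [0] ⊤
  [1] ⊤
  [2] ⊤

8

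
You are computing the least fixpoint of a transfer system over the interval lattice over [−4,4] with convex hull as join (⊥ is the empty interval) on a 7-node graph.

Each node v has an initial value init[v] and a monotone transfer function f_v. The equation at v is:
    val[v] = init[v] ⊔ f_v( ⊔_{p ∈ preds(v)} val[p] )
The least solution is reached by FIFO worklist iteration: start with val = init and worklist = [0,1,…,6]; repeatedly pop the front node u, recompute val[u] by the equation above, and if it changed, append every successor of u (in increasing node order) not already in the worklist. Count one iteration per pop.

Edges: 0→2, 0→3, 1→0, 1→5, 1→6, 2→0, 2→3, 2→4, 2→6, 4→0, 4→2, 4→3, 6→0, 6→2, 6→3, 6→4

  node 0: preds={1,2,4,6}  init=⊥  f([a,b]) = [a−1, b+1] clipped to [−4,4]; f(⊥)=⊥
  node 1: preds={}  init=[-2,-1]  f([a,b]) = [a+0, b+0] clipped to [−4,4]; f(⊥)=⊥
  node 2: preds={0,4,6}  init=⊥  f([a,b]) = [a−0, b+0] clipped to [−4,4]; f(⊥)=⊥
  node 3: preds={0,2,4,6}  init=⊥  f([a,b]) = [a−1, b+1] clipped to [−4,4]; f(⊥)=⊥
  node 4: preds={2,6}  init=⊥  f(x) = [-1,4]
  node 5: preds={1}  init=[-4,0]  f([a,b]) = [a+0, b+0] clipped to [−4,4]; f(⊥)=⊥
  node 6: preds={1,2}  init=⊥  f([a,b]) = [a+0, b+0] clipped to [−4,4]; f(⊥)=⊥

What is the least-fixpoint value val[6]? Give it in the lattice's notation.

Worklist (17 pops):
  #1 pop 0: in=[-2,-1] → [-3,0] (was ⊥); enqueue []
  #2 pop 1: in=⊥ → [-2,-1] (no change)
  #3 pop 2: in=[-3,0] → [-3,0] (was ⊥); enqueue [0]
  #4 pop 3: in=[-3,0] → [-4,1] (was ⊥); enqueue []
  #5 pop 4: in=[-3,0] → [-1,4] (was ⊥); enqueue [2,3]
  #6 pop 5: in=[-2,-1] → [-4,0] (no change)
  #7 pop 6: in=[-3,0] → [-3,0] (was ⊥); enqueue [4]
  #8 pop 0: in=[-3,4] → [-4,4] (was [-3,0]); enqueue []
  #9 pop 2: in=[-4,4] → [-4,4] (was [-3,0]); enqueue [0,6]
  #10 pop 3: in=[-4,4] → [-4,4] (was [-4,1]); enqueue []
  #11 pop 4: in=[-4,4] → [-1,4] (no change)
  #12 pop 0: in=[-4,4] → [-4,4] (no change)
  #13 pop 6: in=[-4,4] → [-4,4] (was [-3,0]); enqueue [0,2,3,4]
  #14 pop 0: in=[-4,4] → [-4,4] (no change)
  #15 pop 2: in=[-4,4] → [-4,4] (no change)
  #16 pop 3: in=[-4,4] → [-4,4] (no change)
  #17 pop 4: in=[-4,4] → [-1,4] (no change)

Fixpoint:
  val[0] = [-4,4]
  val[1] = [-2,-1]
  val[2] = [-4,4]
  val[3] = [-4,4]
  val[4] = [-1,4]
  val[5] = [-4,0]
  val[6] = [-4,4]

[-4,4]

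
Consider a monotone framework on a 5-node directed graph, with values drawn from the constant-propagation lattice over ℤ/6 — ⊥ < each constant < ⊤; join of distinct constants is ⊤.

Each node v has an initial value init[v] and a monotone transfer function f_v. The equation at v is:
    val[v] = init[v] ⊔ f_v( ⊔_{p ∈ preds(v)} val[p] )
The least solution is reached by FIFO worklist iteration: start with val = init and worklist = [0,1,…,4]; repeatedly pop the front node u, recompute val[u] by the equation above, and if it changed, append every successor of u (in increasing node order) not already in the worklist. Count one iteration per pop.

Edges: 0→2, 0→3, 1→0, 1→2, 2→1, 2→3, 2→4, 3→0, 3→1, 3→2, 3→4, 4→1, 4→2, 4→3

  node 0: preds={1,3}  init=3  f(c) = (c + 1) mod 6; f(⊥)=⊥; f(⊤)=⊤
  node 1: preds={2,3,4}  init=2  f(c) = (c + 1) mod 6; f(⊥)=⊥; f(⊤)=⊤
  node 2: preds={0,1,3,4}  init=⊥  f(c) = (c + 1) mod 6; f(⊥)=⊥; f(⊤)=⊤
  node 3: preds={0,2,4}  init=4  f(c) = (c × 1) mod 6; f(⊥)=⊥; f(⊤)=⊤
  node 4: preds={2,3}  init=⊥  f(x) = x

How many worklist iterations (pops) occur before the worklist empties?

Worklist (9 pops):
  #1 pop 0: in=⊤ → ⊤ (was 3); enqueue []
  #2 pop 1: in=4 → ⊤ (was 2); enqueue [0]
  #3 pop 2: in=⊤ → ⊤ (was ⊥); enqueue [1]
  #4 pop 3: in=⊤ → ⊤ (was 4); enqueue [2]
  #5 pop 4: in=⊤ → ⊤ (was ⊥); enqueue [3]
  #6 pop 0: in=⊤ → ⊤ (no change)
  #7 pop 1: in=⊤ → ⊤ (no change)
  #8 pop 2: in=⊤ → ⊤ (no change)
  #9 pop 3: in=⊤ → ⊤ (no change)

Fixpoint:
  val[0] = ⊤
  val[1] = ⊤
  val[2] = ⊤
  val[3] = ⊤
  val[4] = ⊤

9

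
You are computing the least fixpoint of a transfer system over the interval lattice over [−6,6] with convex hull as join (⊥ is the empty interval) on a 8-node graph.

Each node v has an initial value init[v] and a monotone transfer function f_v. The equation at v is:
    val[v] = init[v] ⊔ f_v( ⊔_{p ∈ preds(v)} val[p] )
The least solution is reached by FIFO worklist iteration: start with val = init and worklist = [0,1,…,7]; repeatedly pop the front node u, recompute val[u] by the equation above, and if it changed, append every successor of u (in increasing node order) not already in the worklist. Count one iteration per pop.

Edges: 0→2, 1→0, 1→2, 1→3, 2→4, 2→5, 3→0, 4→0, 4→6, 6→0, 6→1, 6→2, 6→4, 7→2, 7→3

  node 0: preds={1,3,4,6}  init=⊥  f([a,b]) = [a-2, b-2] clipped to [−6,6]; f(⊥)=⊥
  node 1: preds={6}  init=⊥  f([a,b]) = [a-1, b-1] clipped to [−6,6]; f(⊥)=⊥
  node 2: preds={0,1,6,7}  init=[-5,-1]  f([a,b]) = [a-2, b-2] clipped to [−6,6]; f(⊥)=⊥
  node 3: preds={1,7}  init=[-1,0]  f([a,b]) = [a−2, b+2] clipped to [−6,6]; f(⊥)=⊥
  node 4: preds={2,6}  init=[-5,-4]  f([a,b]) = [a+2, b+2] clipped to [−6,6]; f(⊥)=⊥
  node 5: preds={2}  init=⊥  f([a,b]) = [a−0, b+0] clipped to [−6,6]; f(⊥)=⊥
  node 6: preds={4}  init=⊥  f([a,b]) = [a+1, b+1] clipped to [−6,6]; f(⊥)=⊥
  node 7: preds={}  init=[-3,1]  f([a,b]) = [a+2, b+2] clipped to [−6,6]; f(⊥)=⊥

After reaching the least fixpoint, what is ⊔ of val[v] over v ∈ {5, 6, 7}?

Trace (33 dequeues):
  [1] u=0 | in [-5,0] | out [-6,-2] | prev ⊥ | push {}
  [2] u=1 | in ⊥ | out ⊥ | ==
  [3] u=2 | in [-6,1] | out [-6,-1] | prev [-5,-1] | push {}
  [4] u=3 | in [-3,1] | out [-5,3] | prev [-1,0] | push {0}
  [5] u=4 | in [-6,-1] | out [-5,1] | prev [-5,-4] | push {}
  [6] u=5 | in [-6,-1] | out [-6,-1] | prev ⊥ | push {}
  [7] u=6 | in [-5,1] | out [-4,2] | prev ⊥ | push {1,2,4}
  [8] u=7 | in ⊥ | out [-3,1] | ==
  [9] u=0 | in [-5,3] | out [-6,1] | prev [-6,-2] | push {}
  [10] u=1 | in [-4,2] | out [-5,1] | prev ⊥ | push {0,3}
  [11] u=2 | in [-6,2] | out [-6,0] | prev [-6,-1] | push {5}
  [12] u=4 | in [-6,2] | out [-5,4] | prev [-5,1] | push {6}
  [13] u=0 | in [-5,4] | out [-6,2] | prev [-6,1] | push {2}
  [14] u=3 | in [-5,1] | out [-6,3] | prev [-5,3] | push {0}
  [15] u=5 | in [-6,0] | out [-6,0] | prev [-6,-1] | push {}
  [16] u=6 | in [-5,4] | out [-4,5] | prev [-4,2] | push {1,4}
  [17] u=2 | in [-6,5] | out [-6,3] | prev [-6,0] | push {5}
  [18] u=0 | in [-6,5] | out [-6,3] | prev [-6,2] | push {2}
  [19] u=1 | in [-4,5] | out [-5,4] | prev [-5,1] | push {0,3}
  [20] u=4 | in [-6,5] | out [-5,6] | prev [-5,4] | push {6}
  [21] u=5 | in [-6,3] | out [-6,3] | prev [-6,0] | push {}
  [22] u=2 | in [-6,5] | out [-6,3] | ==
  [23] u=0 | in [-6,6] | out [-6,4] | prev [-6,3] | push {2}
  [24] u=3 | in [-5,4] | out [-6,6] | prev [-6,3] | push {0}
  [25] u=6 | in [-5,6] | out [-4,6] | prev [-4,5] | push {1,4}
  [26] u=2 | in [-6,6] | out [-6,4] | prev [-6,3] | push {5}
  [27] u=0 | in [-6,6] | out [-6,4] | ==
  [28] u=1 | in [-4,6] | out [-5,5] | prev [-5,4] | push {0,2,3}
  [29] u=4 | in [-6,6] | out [-5,6] | ==
  [30] u=5 | in [-6,4] | out [-6,4] | prev [-6,3] | push {}
  [31] u=0 | in [-6,6] | out [-6,4] | ==
  [32] u=2 | in [-6,6] | out [-6,4] | ==
  [33] u=3 | in [-5,5] | out [-6,6] | ==

Converged values:
  [0] [-6,4]
  [1] [-5,5]
  [2] [-6,4]
  [3] [-6,6]
  [4] [-5,6]
  [5] [-6,4]
  [6] [-4,6]
  [7] [-3,1]

[-6,6]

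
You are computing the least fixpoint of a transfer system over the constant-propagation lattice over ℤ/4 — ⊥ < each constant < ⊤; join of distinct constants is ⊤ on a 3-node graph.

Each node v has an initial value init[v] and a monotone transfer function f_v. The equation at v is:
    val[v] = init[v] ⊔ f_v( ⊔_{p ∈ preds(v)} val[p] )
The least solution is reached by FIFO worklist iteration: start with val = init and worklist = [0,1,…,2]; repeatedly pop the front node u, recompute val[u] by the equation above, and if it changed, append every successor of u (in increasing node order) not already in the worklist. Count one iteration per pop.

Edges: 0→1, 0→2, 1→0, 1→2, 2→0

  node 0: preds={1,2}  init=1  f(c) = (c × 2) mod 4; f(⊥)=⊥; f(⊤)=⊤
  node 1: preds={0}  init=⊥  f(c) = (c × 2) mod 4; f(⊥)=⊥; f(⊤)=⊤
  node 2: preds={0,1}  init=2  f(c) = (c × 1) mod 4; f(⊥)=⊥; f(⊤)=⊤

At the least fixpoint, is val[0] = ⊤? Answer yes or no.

yes

Trace (4 dequeues):
  [1] u=0 | in 2 | out ⊤ | prev 1 | push {}
  [2] u=1 | in ⊤ | out ⊤ | prev ⊥ | push {0}
  [3] u=2 | in ⊤ | out ⊤ | prev 2 | push {}
  [4] u=0 | in ⊤ | out ⊤ | ==

Converged values:
  [0] ⊤
  [1] ⊤
  [2] ⊤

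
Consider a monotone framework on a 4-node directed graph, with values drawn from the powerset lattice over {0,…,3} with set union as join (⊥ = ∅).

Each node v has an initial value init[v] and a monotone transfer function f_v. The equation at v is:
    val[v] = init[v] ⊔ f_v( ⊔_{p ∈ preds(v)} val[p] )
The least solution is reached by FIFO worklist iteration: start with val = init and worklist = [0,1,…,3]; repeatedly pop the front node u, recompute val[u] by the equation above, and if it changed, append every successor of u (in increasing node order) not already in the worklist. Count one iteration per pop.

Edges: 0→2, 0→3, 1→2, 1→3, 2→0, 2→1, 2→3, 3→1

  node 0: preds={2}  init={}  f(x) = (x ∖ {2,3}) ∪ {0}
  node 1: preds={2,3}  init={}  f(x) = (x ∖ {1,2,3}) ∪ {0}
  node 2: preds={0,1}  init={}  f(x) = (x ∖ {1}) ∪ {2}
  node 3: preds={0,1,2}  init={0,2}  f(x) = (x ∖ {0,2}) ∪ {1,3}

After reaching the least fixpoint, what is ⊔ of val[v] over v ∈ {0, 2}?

{0,2}

Worklist (6 pops):
  #1 pop 0: in={} → {0} (was {}); enqueue []
  #2 pop 1: in={0,2} → {0} (was {}); enqueue []
  #3 pop 2: in={0} → {0,2} (was {}); enqueue [0,1]
  #4 pop 3: in={0,2} → {0,1,2,3} (was {0,2}); enqueue []
  #5 pop 0: in={0,2} → {0} (no change)
  #6 pop 1: in={0,1,2,3} → {0} (no change)

Fixpoint:
  val[0] = {0}
  val[1] = {0}
  val[2] = {0,2}
  val[3] = {0,1,2,3}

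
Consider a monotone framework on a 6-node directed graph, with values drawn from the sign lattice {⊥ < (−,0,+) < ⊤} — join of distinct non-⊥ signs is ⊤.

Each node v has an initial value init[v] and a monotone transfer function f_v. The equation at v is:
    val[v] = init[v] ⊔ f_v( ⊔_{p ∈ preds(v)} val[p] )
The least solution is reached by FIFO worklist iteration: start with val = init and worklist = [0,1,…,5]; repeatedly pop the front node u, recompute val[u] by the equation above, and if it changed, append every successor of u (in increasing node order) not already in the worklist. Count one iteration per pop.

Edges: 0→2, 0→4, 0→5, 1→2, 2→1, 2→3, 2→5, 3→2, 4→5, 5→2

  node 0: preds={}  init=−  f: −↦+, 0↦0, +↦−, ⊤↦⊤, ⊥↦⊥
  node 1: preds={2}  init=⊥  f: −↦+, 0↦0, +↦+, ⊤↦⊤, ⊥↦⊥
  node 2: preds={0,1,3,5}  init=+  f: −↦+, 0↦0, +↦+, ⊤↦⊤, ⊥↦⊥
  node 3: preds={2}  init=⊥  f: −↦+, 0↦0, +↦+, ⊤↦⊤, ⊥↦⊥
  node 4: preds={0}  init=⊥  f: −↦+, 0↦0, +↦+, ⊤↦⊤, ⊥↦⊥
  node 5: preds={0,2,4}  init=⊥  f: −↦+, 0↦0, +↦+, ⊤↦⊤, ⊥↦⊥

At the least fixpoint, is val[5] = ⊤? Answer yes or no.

yes

Iteration log — 8 steps:
  step 1. node 0  ⊔preds=⊥  new=−  stable
  step 2. node 1  ⊔preds=+  new=+  old=⊥  +wl: 
  step 3. node 2  ⊔preds=⊤  new=⊤  old=+  +wl: 1
  step 4. node 3  ⊔preds=⊤  new=⊤  old=⊥  +wl: 2
  step 5. node 4  ⊔preds=−  new=+  old=⊥  +wl: 
  step 6. node 5  ⊔preds=⊤  new=⊤  old=⊥  +wl: 
  step 7. node 1  ⊔preds=⊤  new=⊤  old=+  +wl: 
  step 8. node 2  ⊔preds=⊤  new=⊤  stable

Least fixpoint reached:
  node 0: −
  node 1: ⊤
  node 2: ⊤
  node 3: ⊤
  node 4: +
  node 5: ⊤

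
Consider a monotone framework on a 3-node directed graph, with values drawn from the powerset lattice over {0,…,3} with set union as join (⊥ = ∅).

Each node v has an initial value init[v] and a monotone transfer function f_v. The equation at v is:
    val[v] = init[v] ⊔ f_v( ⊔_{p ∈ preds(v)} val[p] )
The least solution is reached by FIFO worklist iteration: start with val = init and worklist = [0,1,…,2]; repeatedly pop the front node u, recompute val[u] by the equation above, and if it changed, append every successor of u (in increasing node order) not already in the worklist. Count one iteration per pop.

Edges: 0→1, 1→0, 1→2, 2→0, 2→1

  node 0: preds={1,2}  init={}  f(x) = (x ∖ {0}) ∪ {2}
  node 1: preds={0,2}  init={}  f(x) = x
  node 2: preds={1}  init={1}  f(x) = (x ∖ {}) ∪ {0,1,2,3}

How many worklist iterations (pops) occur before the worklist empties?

Trace (7 dequeues):
  [1] u=0 | in {1} | out {1,2} | prev {} | push {}
  [2] u=1 | in {1,2} | out {1,2} | prev {} | push {0}
  [3] u=2 | in {1,2} | out {0,1,2,3} | prev {1} | push {1}
  [4] u=0 | in {0,1,2,3} | out {1,2,3} | prev {1,2} | push {}
  [5] u=1 | in {0,1,2,3} | out {0,1,2,3} | prev {1,2} | push {0,2}
  [6] u=0 | in {0,1,2,3} | out {1,2,3} | ==
  [7] u=2 | in {0,1,2,3} | out {0,1,2,3} | ==

Converged values:
  [0] {1,2,3}
  [1] {0,1,2,3}
  [2] {0,1,2,3}

7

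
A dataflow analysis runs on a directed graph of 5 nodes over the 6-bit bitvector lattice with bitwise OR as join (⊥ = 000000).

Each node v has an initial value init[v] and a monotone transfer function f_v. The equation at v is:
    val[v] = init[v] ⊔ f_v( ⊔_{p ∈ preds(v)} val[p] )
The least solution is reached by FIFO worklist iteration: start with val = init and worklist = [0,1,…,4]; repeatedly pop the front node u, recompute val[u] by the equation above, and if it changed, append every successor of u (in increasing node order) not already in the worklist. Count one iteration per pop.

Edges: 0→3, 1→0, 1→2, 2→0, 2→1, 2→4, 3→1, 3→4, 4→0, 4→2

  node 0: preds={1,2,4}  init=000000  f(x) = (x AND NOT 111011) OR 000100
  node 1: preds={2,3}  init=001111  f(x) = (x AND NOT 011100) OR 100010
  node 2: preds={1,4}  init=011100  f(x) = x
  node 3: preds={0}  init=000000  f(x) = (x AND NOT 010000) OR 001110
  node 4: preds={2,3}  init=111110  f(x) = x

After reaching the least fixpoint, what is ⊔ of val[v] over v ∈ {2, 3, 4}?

111111

Worklist (8 pops):
  #1 pop 0: in=111111 → 000100 (was 000000); enqueue []
  #2 pop 1: in=011100 → 101111 (was 001111); enqueue [0]
  #3 pop 2: in=111111 → 111111 (was 011100); enqueue [1]
  #4 pop 3: in=000100 → 001110 (was 000000); enqueue []
  #5 pop 4: in=111111 → 111111 (was 111110); enqueue [2]
  #6 pop 0: in=111111 → 000100 (no change)
  #7 pop 1: in=111111 → 101111 (no change)
  #8 pop 2: in=111111 → 111111 (no change)

Fixpoint:
  val[0] = 000100
  val[1] = 101111
  val[2] = 111111
  val[3] = 001110
  val[4] = 111111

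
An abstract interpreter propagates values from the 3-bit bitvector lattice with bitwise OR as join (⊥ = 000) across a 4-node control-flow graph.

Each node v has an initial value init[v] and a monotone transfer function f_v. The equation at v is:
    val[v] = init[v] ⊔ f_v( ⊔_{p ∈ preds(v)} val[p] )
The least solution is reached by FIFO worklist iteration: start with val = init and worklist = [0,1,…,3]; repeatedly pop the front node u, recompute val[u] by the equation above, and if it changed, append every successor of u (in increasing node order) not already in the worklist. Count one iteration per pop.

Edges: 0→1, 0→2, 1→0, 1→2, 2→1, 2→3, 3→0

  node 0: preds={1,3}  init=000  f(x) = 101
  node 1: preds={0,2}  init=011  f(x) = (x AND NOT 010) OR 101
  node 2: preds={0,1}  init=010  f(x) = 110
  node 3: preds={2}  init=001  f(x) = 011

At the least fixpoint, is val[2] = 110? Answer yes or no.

Trace (6 dequeues):
  [1] u=0 | in 011 | out 101 | prev 000 | push {}
  [2] u=1 | in 111 | out 111 | prev 011 | push {0}
  [3] u=2 | in 111 | out 110 | prev 010 | push {1}
  [4] u=3 | in 110 | out 011 | prev 001 | push {}
  [5] u=0 | in 111 | out 101 | ==
  [6] u=1 | in 111 | out 111 | ==

Converged values:
  [0] 101
  [1] 111
  [2] 110
  [3] 011

yes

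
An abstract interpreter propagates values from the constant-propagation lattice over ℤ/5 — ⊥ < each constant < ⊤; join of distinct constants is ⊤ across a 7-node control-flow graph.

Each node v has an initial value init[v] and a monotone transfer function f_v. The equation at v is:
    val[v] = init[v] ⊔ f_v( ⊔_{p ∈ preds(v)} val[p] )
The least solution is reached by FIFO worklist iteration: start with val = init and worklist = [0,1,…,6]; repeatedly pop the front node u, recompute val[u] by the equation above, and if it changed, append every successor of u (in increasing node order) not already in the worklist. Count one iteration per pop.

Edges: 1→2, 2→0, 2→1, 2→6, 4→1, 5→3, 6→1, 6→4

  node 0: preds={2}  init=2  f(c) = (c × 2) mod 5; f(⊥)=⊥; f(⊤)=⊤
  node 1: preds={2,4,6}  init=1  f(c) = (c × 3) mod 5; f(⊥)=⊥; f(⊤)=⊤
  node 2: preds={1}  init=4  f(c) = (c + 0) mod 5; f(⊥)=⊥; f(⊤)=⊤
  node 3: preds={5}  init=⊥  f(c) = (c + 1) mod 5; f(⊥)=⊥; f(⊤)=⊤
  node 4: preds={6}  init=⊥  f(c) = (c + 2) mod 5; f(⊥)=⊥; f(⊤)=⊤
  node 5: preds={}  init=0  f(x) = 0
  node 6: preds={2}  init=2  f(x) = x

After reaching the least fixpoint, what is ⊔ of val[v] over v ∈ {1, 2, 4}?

Iteration log — 11 steps:
  step 1. node 0  ⊔preds=4  new=⊤  old=2  +wl: 
  step 2. node 1  ⊔preds=⊤  new=⊤  old=1  +wl: 
  step 3. node 2  ⊔preds=⊤  new=⊤  old=4  +wl: 0,1
  step 4. node 3  ⊔preds=0  new=1  old=⊥  +wl: 
  step 5. node 4  ⊔preds=2  new=4  old=⊥  +wl: 
  step 6. node 5  ⊔preds=⊥  new=0  stable
  step 7. node 6  ⊔preds=⊤  new=⊤  old=2  +wl: 4
  step 8. node 0  ⊔preds=⊤  new=⊤  stable
  step 9. node 1  ⊔preds=⊤  new=⊤  stable
  step 10. node 4  ⊔preds=⊤  new=⊤  old=4  +wl: 1
  step 11. node 1  ⊔preds=⊤  new=⊤  stable

Least fixpoint reached:
  node 0: ⊤
  node 1: ⊤
  node 2: ⊤
  node 3: 1
  node 4: ⊤
  node 5: 0
  node 6: ⊤

⊤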